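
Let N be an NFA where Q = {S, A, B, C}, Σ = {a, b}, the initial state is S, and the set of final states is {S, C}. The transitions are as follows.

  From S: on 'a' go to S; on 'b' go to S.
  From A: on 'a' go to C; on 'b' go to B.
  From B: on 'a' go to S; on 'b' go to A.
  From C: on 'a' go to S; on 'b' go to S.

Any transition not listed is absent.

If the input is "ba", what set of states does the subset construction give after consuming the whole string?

Start in {S}.
Read 'b': {S} → {S}.
Read 'a': {S} → {S}.

{S}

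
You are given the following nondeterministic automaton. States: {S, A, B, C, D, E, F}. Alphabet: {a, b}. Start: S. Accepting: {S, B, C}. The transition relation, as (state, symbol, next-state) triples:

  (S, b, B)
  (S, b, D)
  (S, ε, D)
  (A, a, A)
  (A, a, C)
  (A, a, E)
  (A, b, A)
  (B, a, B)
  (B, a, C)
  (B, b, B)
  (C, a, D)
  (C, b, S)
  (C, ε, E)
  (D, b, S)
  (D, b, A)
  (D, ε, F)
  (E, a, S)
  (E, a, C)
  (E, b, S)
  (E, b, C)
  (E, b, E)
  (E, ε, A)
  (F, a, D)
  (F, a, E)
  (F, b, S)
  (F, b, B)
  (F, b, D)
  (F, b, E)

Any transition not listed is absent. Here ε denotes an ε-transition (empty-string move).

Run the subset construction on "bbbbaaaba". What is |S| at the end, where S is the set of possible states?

7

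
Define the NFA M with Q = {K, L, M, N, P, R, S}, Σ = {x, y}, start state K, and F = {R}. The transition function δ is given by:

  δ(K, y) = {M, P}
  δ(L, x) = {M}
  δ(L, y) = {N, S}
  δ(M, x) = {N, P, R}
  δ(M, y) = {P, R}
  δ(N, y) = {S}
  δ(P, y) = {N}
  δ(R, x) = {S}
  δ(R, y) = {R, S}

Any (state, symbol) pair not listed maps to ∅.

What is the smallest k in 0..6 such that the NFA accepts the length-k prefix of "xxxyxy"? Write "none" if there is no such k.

none

Start in {K}.
Read 'x': K→∅; now ∅.
The set is empty and remains empty for the remaining 5 symbols.
No reachable set along the way intersects F.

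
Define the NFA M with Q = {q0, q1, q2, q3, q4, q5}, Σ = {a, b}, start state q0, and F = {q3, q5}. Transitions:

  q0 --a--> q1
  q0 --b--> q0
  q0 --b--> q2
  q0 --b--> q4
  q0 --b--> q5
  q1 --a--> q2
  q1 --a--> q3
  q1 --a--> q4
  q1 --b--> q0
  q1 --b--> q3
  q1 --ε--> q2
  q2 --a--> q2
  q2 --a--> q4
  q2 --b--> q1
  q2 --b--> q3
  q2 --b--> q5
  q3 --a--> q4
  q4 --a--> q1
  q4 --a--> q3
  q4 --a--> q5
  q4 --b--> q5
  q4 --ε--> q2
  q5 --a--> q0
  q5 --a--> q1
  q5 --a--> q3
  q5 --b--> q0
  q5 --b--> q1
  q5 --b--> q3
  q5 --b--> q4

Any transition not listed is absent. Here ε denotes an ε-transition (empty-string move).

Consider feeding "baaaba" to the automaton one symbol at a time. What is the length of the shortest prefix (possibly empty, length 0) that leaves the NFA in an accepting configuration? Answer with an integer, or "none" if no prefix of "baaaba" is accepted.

Start in {q0}.
Read 'b': {q0} → {q0, q2, q4, q5}.
None of the earlier sets intersect F, but {q0, q2, q4, q5} does.

1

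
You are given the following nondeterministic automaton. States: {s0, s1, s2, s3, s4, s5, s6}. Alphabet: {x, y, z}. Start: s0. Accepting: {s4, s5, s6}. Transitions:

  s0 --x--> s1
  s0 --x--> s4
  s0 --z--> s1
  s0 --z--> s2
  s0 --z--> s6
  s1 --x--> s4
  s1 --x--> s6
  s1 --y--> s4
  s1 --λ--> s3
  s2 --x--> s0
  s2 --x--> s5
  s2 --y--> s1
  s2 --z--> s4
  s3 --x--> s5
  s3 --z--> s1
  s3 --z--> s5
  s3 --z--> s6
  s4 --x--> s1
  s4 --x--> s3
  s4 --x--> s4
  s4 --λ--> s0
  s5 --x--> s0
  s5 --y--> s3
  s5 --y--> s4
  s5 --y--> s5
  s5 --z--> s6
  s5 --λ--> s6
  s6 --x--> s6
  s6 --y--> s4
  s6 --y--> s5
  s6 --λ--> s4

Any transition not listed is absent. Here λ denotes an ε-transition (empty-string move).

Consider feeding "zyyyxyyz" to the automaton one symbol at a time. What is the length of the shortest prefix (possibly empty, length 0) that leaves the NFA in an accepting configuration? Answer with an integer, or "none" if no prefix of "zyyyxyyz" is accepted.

Start in {s0}.
Read 'z': s0→{s1, s2, s6}; union {s1, s2, s6}; ε-closure = {s0, s1, s2, s3, s4, s6}.
None of the earlier sets intersect F, but {s0, s1, s2, s3, s4, s6} does.

1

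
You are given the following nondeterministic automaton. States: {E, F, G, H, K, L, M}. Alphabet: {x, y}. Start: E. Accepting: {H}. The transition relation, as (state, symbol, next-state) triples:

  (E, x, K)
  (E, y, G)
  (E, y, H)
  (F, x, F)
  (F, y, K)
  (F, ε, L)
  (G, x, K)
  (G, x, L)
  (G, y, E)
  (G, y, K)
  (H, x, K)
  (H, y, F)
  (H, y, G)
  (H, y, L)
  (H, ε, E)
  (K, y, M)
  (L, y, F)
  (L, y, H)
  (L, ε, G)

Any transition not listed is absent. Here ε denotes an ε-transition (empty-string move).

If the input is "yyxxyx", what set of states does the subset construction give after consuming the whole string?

{F, G, K, L}

Start in {E}.
Read 'y': E→{G, H}; union {G, H}; ε-closure = {E, G, H}.
Read 'y': E→{G, H}, G→{E, K}, H→{F, G, L}; now {E, F, G, H, K, L}.
Read 'x': E→{K}, F→{F}, G→{K, L}, H→{K}, K→∅, L→∅; union {F, K, L}; ε-closure = {F, G, K, L}.
Read 'x': F→{F}, G→{K, L}, K→∅, L→∅; union {F, K, L}; ε-closure = {F, G, K, L}.
Read 'y': F→{K}, G→{E, K}, K→{M}, L→{F, H}; union {E, F, H, K, M}; ε-closure = {E, F, G, H, K, L, M}.
Read 'x': E→{K}, F→{F}, G→{K, L}, H→{K}, K→∅, L→∅, M→∅; union {F, K, L}; ε-closure = {F, G, K, L}.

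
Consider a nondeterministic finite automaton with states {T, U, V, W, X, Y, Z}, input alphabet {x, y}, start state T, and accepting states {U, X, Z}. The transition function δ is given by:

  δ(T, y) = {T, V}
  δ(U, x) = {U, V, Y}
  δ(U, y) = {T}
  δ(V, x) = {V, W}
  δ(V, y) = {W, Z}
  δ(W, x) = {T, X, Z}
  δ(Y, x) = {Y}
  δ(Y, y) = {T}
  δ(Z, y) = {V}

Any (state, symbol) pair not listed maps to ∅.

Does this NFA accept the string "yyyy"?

Start in {T}.
Read 'y': T→{T, V}; now {T, V}.
Read 'y': T→{T, V}, V→{W, Z}; now {T, V, W, Z}.
Read 'y': T→{T, V}, V→{W, Z}, W→∅, Z→{V}; now {T, V, W, Z}.
Read 'y': T→{T, V}, V→{W, Z}, W→∅, Z→{V}; now {T, V, W, Z}.
The final set {T, V, W, Z} contains the accepting state Z.

Yes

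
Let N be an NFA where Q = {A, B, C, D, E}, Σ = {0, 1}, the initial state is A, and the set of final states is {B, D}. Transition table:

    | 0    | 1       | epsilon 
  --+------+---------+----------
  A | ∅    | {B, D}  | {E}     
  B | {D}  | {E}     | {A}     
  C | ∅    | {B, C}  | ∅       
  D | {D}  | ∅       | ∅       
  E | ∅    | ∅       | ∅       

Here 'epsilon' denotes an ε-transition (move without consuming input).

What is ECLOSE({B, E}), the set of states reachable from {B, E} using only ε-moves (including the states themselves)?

Begin with {B, E}.
ε-move B → A; add A.

{A, B, E}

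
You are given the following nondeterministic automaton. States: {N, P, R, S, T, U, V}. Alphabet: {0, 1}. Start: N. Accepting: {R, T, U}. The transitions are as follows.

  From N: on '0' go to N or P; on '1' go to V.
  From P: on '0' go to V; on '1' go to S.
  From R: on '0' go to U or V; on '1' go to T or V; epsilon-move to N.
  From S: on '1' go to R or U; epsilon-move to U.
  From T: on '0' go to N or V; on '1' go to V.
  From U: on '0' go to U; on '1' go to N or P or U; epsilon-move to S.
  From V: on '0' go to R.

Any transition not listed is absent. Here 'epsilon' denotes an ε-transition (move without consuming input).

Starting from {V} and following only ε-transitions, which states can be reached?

{V}

Begin with {V}.
No ε-moves leave this set, so the closure equals the set itself.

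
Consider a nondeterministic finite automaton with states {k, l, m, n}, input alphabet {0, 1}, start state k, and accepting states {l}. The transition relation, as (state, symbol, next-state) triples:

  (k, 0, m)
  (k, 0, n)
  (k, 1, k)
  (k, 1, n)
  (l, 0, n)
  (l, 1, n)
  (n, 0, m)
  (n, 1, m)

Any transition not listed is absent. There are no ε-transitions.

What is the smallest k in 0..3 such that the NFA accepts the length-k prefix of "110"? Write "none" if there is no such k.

none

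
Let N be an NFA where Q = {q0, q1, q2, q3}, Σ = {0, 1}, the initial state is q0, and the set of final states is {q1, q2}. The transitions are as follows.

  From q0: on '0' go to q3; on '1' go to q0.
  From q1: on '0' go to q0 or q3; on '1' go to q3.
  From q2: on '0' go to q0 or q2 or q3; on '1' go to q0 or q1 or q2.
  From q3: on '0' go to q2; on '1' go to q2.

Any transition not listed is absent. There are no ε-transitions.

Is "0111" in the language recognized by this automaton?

Yes

Start in {q0}.
Read '0': {q0} → {q3}.
Read '1': {q3} → {q2}.
Read '1': {q2} → {q0, q1, q2}.
Read '1': {q0, q1, q2} → {q0, q1, q2, q3}.
The final set {q0, q1, q2, q3} contains the accepting states q1, q2.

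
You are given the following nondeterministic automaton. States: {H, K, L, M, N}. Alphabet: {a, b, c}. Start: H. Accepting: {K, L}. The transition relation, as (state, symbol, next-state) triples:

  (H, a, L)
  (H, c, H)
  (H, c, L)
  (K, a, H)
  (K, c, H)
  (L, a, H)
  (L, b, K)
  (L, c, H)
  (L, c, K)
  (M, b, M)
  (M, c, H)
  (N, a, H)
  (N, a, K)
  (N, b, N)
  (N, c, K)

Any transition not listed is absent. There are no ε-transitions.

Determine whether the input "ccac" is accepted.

Yes

Start in {H}.
Read 'c': H→{H, L}; now {H, L}.
Read 'c': H→{H, L}, L→{H, K}; now {H, K, L}.
Read 'a': H→{L}, K→{H}, L→{H}; now {H, L}.
Read 'c': H→{H, L}, L→{H, K}; now {H, K, L}.
The final set {H, K, L} contains the accepting states K, L.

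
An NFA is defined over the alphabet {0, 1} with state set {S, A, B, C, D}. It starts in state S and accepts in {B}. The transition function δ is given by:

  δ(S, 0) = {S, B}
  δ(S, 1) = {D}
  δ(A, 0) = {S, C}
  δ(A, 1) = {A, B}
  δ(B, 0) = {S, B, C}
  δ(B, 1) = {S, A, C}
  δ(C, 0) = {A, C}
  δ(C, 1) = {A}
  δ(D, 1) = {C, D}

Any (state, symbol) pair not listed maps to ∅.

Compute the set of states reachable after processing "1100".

{S, A, C}

Start in {S}.
Read '1': {S} → {D}.
Read '1': {D} → {C, D}.
Read '0': {C, D} → {A, C}.
Read '0': {A, C} → {S, A, C}.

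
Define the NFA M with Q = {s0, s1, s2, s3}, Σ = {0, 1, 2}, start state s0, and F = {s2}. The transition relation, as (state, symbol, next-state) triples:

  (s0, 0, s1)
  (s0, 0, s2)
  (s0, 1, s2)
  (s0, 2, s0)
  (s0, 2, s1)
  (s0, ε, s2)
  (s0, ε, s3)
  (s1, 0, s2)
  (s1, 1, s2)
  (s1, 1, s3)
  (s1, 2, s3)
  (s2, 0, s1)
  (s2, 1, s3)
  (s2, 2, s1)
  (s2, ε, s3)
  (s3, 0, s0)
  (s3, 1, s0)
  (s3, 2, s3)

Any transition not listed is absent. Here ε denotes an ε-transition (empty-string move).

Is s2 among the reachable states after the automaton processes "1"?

Start: ε-closure({s0}) = {s0, s2, s3}.
Read '1': s0→{s2}, s2→{s3}, s3→{s0}; now {s0, s2, s3}.
State s2 is in {s0, s2, s3}.

Yes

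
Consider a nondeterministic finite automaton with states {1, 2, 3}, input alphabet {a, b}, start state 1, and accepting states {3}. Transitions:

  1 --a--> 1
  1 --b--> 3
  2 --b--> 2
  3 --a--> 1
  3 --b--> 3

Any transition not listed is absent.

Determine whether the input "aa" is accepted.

No

Start in {1}.
Read 'a': {1} → {1}.
Read 'a': {1} → {1}.
The final set {1} contains no accepting state.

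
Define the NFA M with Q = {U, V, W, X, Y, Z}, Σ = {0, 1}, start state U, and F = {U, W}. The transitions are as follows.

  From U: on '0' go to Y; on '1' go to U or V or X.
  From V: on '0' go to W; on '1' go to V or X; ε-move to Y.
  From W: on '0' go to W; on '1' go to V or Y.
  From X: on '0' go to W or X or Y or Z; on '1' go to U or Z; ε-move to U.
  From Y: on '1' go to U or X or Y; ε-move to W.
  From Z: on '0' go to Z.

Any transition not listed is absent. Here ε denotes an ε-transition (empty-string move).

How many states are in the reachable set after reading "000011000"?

Start in {U}.
Read '0': {U} → {W, Y}.
Read '0': {W, Y} → {W}.
Read '0': {W} → {W}.
Read '0': {W} → {W}.
Read '1': {W} → {V, W, Y}.
Read '1': {V, W, Y} → {U, V, W, X, Y}.
Read '0': {U, V, W, X, Y} → {U, W, X, Y, Z}.
Read '0': {U, W, X, Y, Z} → {U, W, X, Y, Z}.
Read '0': {U, W, X, Y, Z} → {U, W, X, Y, Z}.
That set has 5 states.

5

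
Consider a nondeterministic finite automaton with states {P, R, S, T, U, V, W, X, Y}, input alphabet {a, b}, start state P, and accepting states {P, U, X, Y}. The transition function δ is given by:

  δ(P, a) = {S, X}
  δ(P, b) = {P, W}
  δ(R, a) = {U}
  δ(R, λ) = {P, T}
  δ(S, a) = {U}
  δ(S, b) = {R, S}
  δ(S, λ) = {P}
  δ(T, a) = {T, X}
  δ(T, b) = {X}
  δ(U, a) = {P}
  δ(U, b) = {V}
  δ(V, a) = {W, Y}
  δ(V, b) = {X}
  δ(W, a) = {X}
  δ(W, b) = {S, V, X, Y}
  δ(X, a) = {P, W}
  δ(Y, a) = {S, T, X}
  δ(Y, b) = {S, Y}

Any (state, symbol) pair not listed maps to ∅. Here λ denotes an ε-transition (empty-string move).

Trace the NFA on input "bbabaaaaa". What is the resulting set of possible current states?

Start in {P}.
Read 'b': P→{P, W}; now {P, W}.
Read 'b': P→{P, W}, W→{S, V, X, Y}; now {P, S, V, W, X, Y}.
Read 'a': P→{S, X}, S→{U}, V→{W, Y}, W→{X}, X→{P, W}, Y→{S, T, X}; now {P, S, T, U, W, X, Y}.
Read 'b': P→{P, W}, S→{R, S}, T→{X}, U→{V}, W→{S, V, X, Y}, X→∅, Y→{S, Y}; union {P, R, S, V, W, X, Y}; ε-closure = {P, R, S, T, V, W, X, Y}.
Read 'a': P→{S, X}, R→{U}, S→{U}, T→{T, X}, V→{W, Y}, W→{X}, X→{P, W}, Y→{S, T, X}; now {P, S, T, U, W, X, Y}.
Read 'a': P→{S, X}, S→{U}, T→{T, X}, U→{P}, W→{X}, X→{P, W}, Y→{S, T, X}; now {P, S, T, U, W, X}.
Read 'a': P→{S, X}, S→{U}, T→{T, X}, U→{P}, W→{X}, X→{P, W}; now {P, S, T, U, W, X}.
Read 'a': P→{S, X}, S→{U}, T→{T, X}, U→{P}, W→{X}, X→{P, W}; now {P, S, T, U, W, X}.
Read 'a': P→{S, X}, S→{U}, T→{T, X}, U→{P}, W→{X}, X→{P, W}; now {P, S, T, U, W, X}.

{P, S, T, U, W, X}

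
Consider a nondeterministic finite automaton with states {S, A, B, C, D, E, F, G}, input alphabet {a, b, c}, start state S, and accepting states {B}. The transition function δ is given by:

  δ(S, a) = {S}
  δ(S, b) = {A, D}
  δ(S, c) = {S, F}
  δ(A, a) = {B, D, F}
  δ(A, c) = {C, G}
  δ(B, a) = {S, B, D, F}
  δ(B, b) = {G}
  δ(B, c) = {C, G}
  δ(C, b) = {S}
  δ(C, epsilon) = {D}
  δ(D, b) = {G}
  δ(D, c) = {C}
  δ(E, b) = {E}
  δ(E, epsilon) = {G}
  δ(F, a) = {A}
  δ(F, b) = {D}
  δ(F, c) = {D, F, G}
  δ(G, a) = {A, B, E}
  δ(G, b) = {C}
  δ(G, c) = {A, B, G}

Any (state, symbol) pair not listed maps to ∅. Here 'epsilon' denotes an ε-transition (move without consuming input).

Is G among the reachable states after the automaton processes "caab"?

Yes

Start in {S}.
Read 'c': S→{S, F}; now {S, F}.
Read 'a': S→{S}, F→{A}; now {S, A}.
Read 'a': S→{S}, A→{B, D, F}; now {S, B, D, F}.
Read 'b': S→{A, D}, B→{G}, D→{G}, F→{D}; now {A, D, G}.
State G is in {A, D, G}.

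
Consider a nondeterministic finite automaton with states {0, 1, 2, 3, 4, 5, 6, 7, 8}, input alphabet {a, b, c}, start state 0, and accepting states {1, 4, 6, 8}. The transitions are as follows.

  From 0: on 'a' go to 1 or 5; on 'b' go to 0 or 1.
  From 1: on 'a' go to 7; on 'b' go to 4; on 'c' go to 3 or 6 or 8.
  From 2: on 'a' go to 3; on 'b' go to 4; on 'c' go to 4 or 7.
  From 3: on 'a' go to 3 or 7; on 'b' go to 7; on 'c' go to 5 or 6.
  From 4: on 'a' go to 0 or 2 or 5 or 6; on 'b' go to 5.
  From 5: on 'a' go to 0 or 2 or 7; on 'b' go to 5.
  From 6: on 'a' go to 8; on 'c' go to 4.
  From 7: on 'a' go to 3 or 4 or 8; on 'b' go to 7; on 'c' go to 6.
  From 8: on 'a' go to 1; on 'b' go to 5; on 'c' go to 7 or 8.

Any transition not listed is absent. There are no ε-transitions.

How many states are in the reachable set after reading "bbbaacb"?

2

Start in {0}.
Read 'b': {0} → {0, 1}.
Read 'b': {0, 1} → {0, 1, 4}.
Read 'b': {0, 1, 4} → {0, 1, 4, 5}.
Read 'a': {0, 1, 4, 5} → {0, 1, 2, 5, 6, 7}.
Read 'a': {0, 1, 2, 5, 6, 7} → {0, 1, 2, 3, 4, 5, 7, 8}.
Read 'c': {0, 1, 2, 3, 4, 5, 7, 8} → {3, 4, 5, 6, 7, 8}.
Read 'b': {3, 4, 5, 6, 7, 8} → {5, 7}.
That set has 2 states.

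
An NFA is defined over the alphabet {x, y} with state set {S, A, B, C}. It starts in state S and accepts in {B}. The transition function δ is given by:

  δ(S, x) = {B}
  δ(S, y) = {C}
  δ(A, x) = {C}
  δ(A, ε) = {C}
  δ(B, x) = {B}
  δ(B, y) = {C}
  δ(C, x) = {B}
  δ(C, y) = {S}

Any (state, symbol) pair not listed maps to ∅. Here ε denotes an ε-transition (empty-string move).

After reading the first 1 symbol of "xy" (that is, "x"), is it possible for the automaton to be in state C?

No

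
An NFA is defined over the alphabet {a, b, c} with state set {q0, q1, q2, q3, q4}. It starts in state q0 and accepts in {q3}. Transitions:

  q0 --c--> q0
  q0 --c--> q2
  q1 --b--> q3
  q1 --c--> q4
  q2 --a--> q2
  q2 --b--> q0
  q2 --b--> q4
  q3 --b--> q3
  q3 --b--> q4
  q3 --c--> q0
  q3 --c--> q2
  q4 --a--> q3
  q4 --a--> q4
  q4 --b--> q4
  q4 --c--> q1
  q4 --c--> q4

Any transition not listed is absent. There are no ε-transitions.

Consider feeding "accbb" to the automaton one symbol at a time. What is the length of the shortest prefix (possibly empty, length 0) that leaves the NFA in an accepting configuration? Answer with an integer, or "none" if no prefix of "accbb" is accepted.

none

Start in {q0}.
Read 'a': q0→∅; now ∅.
The set is empty and remains empty for the remaining 4 symbols.
No reachable set along the way intersects F.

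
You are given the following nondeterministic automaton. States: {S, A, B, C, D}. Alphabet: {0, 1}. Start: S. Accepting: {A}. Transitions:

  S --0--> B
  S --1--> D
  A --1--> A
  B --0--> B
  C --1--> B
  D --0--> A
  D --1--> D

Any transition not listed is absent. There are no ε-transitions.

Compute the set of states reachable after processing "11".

Start in {S}.
Read '1': S→{D}; now {D}.
Read '1': D→{D}; now {D}.

{D}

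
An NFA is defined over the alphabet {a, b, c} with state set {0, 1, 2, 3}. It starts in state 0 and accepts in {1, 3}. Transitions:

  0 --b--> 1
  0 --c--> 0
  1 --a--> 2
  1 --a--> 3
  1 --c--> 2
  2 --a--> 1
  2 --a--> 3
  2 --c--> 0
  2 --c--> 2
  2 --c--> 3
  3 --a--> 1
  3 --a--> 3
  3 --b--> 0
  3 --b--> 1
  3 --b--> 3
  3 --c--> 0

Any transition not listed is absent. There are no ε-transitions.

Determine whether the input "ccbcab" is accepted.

Yes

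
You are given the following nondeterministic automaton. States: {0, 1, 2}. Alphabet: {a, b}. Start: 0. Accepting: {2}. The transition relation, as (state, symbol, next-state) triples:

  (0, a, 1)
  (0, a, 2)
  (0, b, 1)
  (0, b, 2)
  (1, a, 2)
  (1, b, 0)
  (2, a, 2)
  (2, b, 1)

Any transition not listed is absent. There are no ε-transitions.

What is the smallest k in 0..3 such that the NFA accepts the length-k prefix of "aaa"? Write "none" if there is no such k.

1

Start in {0}.
Read 'a': {0} → {1, 2}.
None of the earlier sets intersect F, but {1, 2} does.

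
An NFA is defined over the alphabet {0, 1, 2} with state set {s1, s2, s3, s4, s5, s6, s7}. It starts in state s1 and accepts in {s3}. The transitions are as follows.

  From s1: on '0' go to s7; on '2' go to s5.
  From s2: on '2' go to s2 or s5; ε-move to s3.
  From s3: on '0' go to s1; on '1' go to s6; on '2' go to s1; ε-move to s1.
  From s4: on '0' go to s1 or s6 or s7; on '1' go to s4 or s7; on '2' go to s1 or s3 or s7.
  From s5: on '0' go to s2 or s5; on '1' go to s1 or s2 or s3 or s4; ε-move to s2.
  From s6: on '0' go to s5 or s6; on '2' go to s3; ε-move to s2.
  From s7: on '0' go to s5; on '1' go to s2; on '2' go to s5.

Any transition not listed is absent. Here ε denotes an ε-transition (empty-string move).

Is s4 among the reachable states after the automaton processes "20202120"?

Start in {s1}.
Read '2': {s1} → {s1, s2, s3, s5}.
Read '0': {s1, s2, s3, s5} → {s1, s2, s3, s5, s7}.
Read '2': {s1, s2, s3, s5, s7} → {s1, s2, s3, s5}.
Read '0': {s1, s2, s3, s5} → {s1, s2, s3, s5, s7}.
Read '2': {s1, s2, s3, s5, s7} → {s1, s2, s3, s5}.
Read '1': {s1, s2, s3, s5} → {s1, s2, s3, s4, s6}.
Read '2': {s1, s2, s3, s4, s6} → {s1, s2, s3, s5, s7}.
Read '0': {s1, s2, s3, s5, s7} → {s1, s2, s3, s5, s7}.
State s4 is not in {s1, s2, s3, s5, s7}.

No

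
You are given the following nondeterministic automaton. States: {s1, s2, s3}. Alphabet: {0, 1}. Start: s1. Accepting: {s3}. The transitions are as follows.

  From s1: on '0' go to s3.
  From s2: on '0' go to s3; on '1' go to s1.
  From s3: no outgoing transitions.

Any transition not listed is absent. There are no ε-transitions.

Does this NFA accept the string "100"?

Start in {s1}.
Read '1': s1→∅; now ∅.
The set is empty and remains empty for the remaining 2 symbols.
The final set ∅ contains no accepting state.

No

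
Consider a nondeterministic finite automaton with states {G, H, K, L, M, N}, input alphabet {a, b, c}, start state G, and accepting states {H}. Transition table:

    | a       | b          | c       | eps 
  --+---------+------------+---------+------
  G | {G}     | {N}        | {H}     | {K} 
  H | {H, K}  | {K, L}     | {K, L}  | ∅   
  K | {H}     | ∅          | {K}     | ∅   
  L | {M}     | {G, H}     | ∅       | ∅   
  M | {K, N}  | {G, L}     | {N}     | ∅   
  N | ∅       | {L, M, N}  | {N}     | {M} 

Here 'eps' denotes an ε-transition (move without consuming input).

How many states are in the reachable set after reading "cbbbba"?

5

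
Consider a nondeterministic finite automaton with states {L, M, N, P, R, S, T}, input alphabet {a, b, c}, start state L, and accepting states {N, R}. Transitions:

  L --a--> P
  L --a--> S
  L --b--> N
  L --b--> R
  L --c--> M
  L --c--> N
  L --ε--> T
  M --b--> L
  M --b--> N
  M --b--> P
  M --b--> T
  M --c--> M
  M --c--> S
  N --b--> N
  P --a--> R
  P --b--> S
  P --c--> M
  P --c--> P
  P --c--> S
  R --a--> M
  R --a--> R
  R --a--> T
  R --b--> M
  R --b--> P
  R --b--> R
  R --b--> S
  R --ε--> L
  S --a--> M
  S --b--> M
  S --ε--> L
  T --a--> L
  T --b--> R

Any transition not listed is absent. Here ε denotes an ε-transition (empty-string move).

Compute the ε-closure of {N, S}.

{L, N, S, T}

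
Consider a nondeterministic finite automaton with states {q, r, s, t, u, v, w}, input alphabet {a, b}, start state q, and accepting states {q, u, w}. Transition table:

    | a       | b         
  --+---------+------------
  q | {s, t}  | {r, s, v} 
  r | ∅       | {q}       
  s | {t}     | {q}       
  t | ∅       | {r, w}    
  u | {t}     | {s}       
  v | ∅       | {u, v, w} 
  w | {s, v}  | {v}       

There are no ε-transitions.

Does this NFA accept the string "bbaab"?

Yes

Start in {q}.
Read 'b': q→{r, s, v}; now {r, s, v}.
Read 'b': r→{q}, s→{q}, v→{u, v, w}; now {q, u, v, w}.
Read 'a': q→{s, t}, u→{t}, v→∅, w→{s, v}; now {s, t, v}.
Read 'a': s→{t}, t→∅, v→∅; now {t}.
Read 'b': t→{r, w}; now {r, w}.
The final set {r, w} contains the accepting state w.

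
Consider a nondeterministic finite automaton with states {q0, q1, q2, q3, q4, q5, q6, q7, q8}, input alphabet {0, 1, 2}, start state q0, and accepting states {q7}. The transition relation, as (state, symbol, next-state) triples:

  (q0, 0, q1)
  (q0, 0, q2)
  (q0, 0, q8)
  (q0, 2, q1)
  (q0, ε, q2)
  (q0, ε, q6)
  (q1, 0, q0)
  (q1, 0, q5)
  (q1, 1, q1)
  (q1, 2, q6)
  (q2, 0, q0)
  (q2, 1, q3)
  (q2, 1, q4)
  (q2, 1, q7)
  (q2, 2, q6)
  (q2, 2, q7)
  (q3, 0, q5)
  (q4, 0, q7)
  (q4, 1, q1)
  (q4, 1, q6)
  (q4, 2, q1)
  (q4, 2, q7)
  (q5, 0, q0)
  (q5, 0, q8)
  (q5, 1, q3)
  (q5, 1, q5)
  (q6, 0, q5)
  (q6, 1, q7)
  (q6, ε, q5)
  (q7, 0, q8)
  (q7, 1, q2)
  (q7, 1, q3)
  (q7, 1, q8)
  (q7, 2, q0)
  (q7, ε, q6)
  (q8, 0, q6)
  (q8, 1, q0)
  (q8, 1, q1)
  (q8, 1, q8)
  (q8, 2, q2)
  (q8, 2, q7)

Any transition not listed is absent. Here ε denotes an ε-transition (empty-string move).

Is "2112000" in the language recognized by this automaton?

No

Start: ε-closure({q0}) = {q0, q2, q5, q6}.
Read '2': q0→{q1}, q2→{q6, q7}, q5→∅, q6→∅; union {q1, q6, q7}; ε-closure = {q1, q5, q6, q7}.
Read '1': q1→{q1}, q5→{q3, q5}, q6→{q7}, q7→{q2, q3, q8}; union {q1, q2, q3, q5, q7, q8}; ε-closure = {q1, q2, q3, q5, q6, q7, q8}.
Read '1': q1→{q1}, q2→{q3, q4, q7}, q3→∅, q5→{q3, q5}, q6→{q7}, q7→{q2, q3, q8}, q8→{q0, q1, q8}; union {q0, q1, q2, q3, q4, q5, q7, q8}; ε-closure = {q0, q1, q2, q3, q4, q5, q6, q7, q8}.
Read '2': q0→{q1}, q1→{q6}, q2→{q6, q7}, q3→∅, q4→{q1, q7}, q5→∅, q6→∅, q7→{q0}, q8→{q2, q7}; union {q0, q1, q2, q6, q7}; ε-closure = {q0, q1, q2, q5, q6, q7}.
Read '0': q0→{q1, q2, q8}, q1→{q0, q5}, q2→{q0}, q5→{q0, q8}, q6→{q5}, q7→{q8}; union {q0, q1, q2, q5, q8}; ε-closure = {q0, q1, q2, q5, q6, q8}.
Read '0': q0→{q1, q2, q8}, q1→{q0, q5}, q2→{q0}, q5→{q0, q8}, q6→{q5}, q8→{q6}; now {q0, q1, q2, q5, q6, q8}.
Read '0': q0→{q1, q2, q8}, q1→{q0, q5}, q2→{q0}, q5→{q0, q8}, q6→{q5}, q8→{q6}; now {q0, q1, q2, q5, q6, q8}.
The final set {q0, q1, q2, q5, q6, q8} contains no accepting state.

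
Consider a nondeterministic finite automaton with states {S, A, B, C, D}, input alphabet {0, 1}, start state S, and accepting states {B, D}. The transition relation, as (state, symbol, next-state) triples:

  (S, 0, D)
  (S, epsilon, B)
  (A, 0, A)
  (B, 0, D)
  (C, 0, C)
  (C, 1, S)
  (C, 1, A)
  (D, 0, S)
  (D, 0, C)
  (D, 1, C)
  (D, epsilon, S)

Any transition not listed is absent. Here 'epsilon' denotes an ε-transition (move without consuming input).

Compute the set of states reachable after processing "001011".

Start: ε-closure({S}) = {S, B}.
Read '0': S→{D}, B→{D}; union {D}; ε-closure = {S, B, D}.
Read '0': S→{D}, B→{D}, D→{S, C}; union {S, C, D}; ε-closure = {S, B, C, D}.
Read '1': S→∅, B→∅, C→{S, A}, D→{C}; union {S, A, C}; ε-closure = {S, A, B, C}.
Read '0': S→{D}, A→{A}, B→{D}, C→{C}; union {A, C, D}; ε-closure = {S, A, B, C, D}.
Read '1': S→∅, A→∅, B→∅, C→{S, A}, D→{C}; union {S, A, C}; ε-closure = {S, A, B, C}.
Read '1': S→∅, A→∅, B→∅, C→{S, A}; union {S, A}; ε-closure = {S, A, B}.

{S, A, B}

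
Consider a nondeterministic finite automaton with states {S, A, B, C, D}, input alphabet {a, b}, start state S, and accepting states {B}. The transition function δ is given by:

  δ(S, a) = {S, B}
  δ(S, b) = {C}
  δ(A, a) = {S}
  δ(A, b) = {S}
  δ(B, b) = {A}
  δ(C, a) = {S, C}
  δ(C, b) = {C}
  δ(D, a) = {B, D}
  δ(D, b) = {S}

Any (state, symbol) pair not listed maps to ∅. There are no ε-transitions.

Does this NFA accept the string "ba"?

Start in {S}.
Read 'b': {S} → {C}.
Read 'a': {C} → {S, C}.
The final set {S, C} contains no accepting state.

No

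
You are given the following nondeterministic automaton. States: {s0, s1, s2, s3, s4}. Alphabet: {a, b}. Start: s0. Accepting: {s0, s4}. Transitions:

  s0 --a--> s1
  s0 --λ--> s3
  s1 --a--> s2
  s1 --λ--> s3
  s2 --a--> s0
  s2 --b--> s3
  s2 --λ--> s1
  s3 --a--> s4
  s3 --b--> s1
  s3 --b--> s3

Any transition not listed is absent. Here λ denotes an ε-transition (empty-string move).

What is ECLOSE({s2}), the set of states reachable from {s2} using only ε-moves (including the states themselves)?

Begin with {s2}.
ε-move s2 → s1; add s1.
ε-move s1 → s3; add s3.

{s1, s2, s3}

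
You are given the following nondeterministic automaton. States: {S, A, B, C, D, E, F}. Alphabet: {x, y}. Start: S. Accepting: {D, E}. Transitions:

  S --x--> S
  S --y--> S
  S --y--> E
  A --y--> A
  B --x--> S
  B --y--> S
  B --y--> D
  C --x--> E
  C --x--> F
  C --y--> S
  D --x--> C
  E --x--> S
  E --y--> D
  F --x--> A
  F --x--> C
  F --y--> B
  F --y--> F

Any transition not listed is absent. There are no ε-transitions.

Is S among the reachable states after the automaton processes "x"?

Start in {S}.
Read 'x': {S} → {S}.
State S is in {S}.

Yes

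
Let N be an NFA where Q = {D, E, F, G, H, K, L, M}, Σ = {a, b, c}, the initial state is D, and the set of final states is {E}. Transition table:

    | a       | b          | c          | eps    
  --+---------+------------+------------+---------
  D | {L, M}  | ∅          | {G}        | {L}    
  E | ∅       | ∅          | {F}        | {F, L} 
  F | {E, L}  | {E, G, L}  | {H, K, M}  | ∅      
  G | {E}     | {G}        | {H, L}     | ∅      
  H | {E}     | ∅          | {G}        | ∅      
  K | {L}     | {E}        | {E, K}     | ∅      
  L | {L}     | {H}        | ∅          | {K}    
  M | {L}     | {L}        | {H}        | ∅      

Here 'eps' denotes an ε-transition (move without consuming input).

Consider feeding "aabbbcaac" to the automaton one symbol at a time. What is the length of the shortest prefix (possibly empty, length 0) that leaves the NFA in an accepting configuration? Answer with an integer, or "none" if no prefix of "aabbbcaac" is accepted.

Start: ε-closure({D}) = {D, K, L}.
Read 'a': {D, K, L} → {K, L, M}.
Read 'a': {K, L, M} → {K, L}.
Read 'b': {K, L} → {E, F, H, K, L}.
None of the earlier sets intersect F, but {E, F, H, K, L} does.

3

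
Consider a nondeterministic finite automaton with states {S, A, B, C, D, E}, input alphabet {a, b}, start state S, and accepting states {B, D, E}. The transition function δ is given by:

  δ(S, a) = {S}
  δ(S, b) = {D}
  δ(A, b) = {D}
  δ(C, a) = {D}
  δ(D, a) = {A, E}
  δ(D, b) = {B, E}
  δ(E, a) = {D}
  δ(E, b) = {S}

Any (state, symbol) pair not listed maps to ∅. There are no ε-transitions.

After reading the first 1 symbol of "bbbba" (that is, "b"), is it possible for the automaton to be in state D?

Yes

Start in {S}.
Read 'b': S→{D}; now {D}.
State D is in {D}.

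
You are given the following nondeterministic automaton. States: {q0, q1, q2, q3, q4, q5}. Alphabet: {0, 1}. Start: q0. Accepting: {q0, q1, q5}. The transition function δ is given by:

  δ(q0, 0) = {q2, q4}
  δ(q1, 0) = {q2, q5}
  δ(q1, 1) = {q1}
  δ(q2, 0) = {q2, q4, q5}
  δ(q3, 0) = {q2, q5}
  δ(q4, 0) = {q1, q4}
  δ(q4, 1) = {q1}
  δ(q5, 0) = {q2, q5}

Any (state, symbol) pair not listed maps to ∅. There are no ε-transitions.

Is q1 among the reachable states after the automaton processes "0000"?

Yes

Start in {q0}.
Read '0': {q0} → {q2, q4}.
Read '0': {q2, q4} → {q1, q2, q4, q5}.
Read '0': {q1, q2, q4, q5} → {q1, q2, q4, q5}.
Read '0': {q1, q2, q4, q5} → {q1, q2, q4, q5}.
State q1 is in {q1, q2, q4, q5}.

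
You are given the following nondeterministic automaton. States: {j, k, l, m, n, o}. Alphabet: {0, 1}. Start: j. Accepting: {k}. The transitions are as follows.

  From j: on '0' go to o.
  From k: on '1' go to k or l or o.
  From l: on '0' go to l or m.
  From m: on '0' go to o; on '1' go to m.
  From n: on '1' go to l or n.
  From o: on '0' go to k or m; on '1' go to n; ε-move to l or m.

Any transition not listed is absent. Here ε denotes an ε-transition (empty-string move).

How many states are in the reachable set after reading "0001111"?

Start in {j}.
Read '0': {j} → {l, m, o}.
Read '0': {l, m, o} → {k, l, m, o}.
Read '0': {k, l, m, o} → {k, l, m, o}.
Read '1': {k, l, m, o} → {k, l, m, n, o}.
Read '1': {k, l, m, n, o} → {k, l, m, n, o}.
Read '1': {k, l, m, n, o} → {k, l, m, n, o}.
Read '1': {k, l, m, n, o} → {k, l, m, n, o}.
That set has 5 states.

5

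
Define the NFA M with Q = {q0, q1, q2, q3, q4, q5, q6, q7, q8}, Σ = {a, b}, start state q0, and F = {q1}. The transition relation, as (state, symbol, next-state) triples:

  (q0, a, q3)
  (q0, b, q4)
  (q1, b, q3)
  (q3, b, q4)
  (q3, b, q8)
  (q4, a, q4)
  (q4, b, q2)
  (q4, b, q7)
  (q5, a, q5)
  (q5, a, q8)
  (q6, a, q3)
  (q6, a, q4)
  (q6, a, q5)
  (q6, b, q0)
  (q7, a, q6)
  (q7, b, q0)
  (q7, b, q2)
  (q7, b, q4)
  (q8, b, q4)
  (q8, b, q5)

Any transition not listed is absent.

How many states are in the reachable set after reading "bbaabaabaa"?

3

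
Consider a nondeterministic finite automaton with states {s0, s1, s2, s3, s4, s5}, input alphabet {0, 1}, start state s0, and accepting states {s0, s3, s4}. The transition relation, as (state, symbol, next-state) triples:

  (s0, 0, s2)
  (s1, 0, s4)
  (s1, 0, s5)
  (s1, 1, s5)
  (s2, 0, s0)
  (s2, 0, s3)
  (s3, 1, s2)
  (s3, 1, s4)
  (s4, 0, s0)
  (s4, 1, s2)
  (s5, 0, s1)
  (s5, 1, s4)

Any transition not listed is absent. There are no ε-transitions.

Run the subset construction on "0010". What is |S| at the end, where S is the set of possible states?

Start in {s0}.
Read '0': {s0} → {s2}.
Read '0': {s2} → {s0, s3}.
Read '1': {s0, s3} → {s2, s4}.
Read '0': {s2, s4} → {s0, s3}.
That set has 2 states.

2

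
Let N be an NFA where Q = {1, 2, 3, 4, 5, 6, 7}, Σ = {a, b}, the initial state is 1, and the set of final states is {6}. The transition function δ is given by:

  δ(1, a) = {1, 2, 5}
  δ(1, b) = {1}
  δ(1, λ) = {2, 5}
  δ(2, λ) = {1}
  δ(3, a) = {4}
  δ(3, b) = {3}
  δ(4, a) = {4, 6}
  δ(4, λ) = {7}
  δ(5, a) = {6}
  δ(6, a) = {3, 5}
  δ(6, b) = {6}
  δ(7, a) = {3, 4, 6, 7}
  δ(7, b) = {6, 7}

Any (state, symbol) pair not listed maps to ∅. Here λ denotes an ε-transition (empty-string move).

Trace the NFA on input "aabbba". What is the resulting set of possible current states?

{1, 2, 3, 4, 5, 6, 7}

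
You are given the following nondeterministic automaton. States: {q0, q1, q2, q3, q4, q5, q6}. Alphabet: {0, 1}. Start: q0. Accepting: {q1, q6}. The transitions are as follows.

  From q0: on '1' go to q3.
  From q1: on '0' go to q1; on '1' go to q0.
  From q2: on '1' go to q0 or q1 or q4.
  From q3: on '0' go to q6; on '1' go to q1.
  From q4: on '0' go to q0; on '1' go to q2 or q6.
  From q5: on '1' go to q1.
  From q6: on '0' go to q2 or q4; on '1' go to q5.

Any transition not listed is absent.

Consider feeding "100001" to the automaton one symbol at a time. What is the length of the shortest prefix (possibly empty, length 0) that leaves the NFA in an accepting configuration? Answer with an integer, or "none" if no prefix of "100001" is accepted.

Start in {q0}.
Read '1': {q0} → {q3}.
Read '0': {q3} → {q6}.
None of the earlier sets intersect F, but {q6} does.

2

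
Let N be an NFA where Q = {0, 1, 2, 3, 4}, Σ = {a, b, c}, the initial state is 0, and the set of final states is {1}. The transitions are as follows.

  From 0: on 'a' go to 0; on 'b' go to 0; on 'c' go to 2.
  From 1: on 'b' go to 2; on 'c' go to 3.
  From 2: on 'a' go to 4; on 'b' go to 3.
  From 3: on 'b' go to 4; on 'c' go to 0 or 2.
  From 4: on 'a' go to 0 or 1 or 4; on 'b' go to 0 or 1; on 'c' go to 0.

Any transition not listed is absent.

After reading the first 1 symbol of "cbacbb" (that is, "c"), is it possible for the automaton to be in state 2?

Start in {0}.
Read 'c': 0→{2}; now {2}.
State 2 is in {2}.

Yes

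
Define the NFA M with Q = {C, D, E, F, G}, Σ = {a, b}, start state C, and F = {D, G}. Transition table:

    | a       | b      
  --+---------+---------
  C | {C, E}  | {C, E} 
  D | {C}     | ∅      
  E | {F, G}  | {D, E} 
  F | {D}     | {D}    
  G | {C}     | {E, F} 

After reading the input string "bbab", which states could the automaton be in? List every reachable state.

Start in {C}.
Read 'b': {C} → {C, E}.
Read 'b': {C, E} → {C, D, E}.
Read 'a': {C, D, E} → {C, E, F, G}.
Read 'b': {C, E, F, G} → {C, D, E, F}.

{C, D, E, F}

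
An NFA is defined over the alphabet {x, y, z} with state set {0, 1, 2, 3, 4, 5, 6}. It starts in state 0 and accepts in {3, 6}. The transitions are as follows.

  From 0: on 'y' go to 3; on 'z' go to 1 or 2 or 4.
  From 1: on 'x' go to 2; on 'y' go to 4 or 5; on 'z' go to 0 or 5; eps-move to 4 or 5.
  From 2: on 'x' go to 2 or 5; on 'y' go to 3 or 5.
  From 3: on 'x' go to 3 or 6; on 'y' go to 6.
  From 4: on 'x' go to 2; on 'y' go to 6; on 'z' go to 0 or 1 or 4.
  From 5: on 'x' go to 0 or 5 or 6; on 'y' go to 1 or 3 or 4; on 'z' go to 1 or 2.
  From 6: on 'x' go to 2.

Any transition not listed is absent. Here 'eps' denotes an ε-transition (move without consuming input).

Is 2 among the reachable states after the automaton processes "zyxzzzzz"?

Yes

Start in {0}.
Read 'z': 0→{1, 2, 4}; union {1, 2, 4}; ε-closure = {1, 2, 4, 5}.
Read 'y': 1→{4, 5}, 2→{3, 5}, 4→{6}, 5→{1, 3, 4}; now {1, 3, 4, 5, 6}.
Read 'x': 1→{2}, 3→{3, 6}, 4→{2}, 5→{0, 5, 6}, 6→{2}; now {0, 2, 3, 5, 6}.
Read 'z': 0→{1, 2, 4}, 2→∅, 3→∅, 5→{1, 2}, 6→∅; union {1, 2, 4}; ε-closure = {1, 2, 4, 5}.
Read 'z': 1→{0, 5}, 2→∅, 4→{0, 1, 4}, 5→{1, 2}; now {0, 1, 2, 4, 5}.
Read 'z': 0→{1, 2, 4}, 1→{0, 5}, 2→∅, 4→{0, 1, 4}, 5→{1, 2}; now {0, 1, 2, 4, 5}.
Read 'z': 0→{1, 2, 4}, 1→{0, 5}, 2→∅, 4→{0, 1, 4}, 5→{1, 2}; now {0, 1, 2, 4, 5}.
Read 'z': 0→{1, 2, 4}, 1→{0, 5}, 2→∅, 4→{0, 1, 4}, 5→{1, 2}; now {0, 1, 2, 4, 5}.
State 2 is in {0, 1, 2, 4, 5}.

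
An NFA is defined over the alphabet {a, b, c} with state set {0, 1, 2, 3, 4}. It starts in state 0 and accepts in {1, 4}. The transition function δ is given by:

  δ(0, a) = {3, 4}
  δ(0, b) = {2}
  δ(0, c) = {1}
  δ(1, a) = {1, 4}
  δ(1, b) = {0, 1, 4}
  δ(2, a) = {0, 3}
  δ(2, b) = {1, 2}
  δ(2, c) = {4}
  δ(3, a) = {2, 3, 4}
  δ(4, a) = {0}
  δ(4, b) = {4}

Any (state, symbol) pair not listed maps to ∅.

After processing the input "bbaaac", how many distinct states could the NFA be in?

Start in {0}.
Read 'b': 0→{2}; now {2}.
Read 'b': 2→{1, 2}; now {1, 2}.
Read 'a': 1→{1, 4}, 2→{0, 3}; now {0, 1, 3, 4}.
Read 'a': 0→{3, 4}, 1→{1, 4}, 3→{2, 3, 4}, 4→{0}; now {0, 1, 2, 3, 4}.
Read 'a': 0→{3, 4}, 1→{1, 4}, 2→{0, 3}, 3→{2, 3, 4}, 4→{0}; now {0, 1, 2, 3, 4}.
Read 'c': 0→{1}, 1→∅, 2→{4}, 3→∅, 4→∅; now {1, 4}.
That set has 2 states.

2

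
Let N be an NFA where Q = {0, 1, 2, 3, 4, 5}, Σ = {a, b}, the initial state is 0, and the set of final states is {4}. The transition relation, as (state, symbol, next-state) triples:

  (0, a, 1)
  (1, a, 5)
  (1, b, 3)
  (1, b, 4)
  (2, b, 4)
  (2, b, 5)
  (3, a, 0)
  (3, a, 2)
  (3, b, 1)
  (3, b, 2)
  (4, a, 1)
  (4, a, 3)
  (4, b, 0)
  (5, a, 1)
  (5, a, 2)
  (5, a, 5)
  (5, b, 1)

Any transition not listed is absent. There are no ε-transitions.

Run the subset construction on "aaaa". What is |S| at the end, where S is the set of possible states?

Start in {0}.
Read 'a': 0→{1}; now {1}.
Read 'a': 1→{5}; now {5}.
Read 'a': 5→{1, 2, 5}; now {1, 2, 5}.
Read 'a': 1→{5}, 2→∅, 5→{1, 2, 5}; now {1, 2, 5}.
That set has 3 states.

3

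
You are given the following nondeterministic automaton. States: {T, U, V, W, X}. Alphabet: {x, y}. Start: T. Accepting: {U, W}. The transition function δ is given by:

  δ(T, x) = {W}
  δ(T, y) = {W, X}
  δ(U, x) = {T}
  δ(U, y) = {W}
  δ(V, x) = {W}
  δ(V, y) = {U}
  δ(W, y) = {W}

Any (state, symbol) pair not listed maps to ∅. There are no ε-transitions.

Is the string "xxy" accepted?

Start in {T}.
Read 'x': T→{W}; now {W}.
Read 'x': W→∅; now ∅.
The set is empty and remains empty for the remaining 1 symbol.
The final set ∅ contains no accepting state.

No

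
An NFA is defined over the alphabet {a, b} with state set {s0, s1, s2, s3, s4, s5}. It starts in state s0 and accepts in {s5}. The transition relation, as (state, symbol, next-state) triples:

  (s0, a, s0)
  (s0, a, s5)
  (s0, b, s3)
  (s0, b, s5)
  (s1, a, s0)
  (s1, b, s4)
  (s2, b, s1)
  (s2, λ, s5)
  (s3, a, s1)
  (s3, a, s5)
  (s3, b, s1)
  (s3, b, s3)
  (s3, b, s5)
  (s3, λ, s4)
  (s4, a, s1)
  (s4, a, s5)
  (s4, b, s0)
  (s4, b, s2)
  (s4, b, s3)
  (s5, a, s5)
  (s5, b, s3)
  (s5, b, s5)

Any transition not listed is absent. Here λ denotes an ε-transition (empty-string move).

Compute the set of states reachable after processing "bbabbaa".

Start in {s0}.
Read 'b': s0→{s3, s5}; union {s3, s5}; ε-closure = {s3, s4, s5}.
Read 'b': s3→{s1, s3, s5}, s4→{s0, s2, s3}, s5→{s3, s5}; union {s0, s1, s2, s3, s5}; ε-closure = {s0, s1, s2, s3, s4, s5}.
Read 'a': s0→{s0, s5}, s1→{s0}, s2→∅, s3→{s1, s5}, s4→{s1, s5}, s5→{s5}; now {s0, s1, s5}.
Read 'b': s0→{s3, s5}, s1→{s4}, s5→{s3, s5}; now {s3, s4, s5}.
Read 'b': s3→{s1, s3, s5}, s4→{s0, s2, s3}, s5→{s3, s5}; union {s0, s1, s2, s3, s5}; ε-closure = {s0, s1, s2, s3, s4, s5}.
Read 'a': s0→{s0, s5}, s1→{s0}, s2→∅, s3→{s1, s5}, s4→{s1, s5}, s5→{s5}; now {s0, s1, s5}.
Read 'a': s0→{s0, s5}, s1→{s0}, s5→{s5}; now {s0, s5}.

{s0, s5}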